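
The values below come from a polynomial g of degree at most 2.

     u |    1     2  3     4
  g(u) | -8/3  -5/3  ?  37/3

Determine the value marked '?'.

10/3

The 3 known points determine the degree-2 polynomial uniquely.
Write g(u) = au^2 + bu + c. Substituting each data point gives a linear system:
  a + b + c = -8/3
  4a + 2b + c = -5/3
  16a + 4b + c = 37/3
Solving the system yields a = 2, b = -5, c = 1/3.
So g(u) = 2u² - 5u + 1/3.
Then g(3) = 10/3.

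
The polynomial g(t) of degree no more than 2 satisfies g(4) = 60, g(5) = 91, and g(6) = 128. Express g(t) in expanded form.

Using the Lagrange interpolation formula with nodes 4, 5, 6:
  L_0(t) = (t - 5)(t - 6) / 2
  L_1(t) = (t - 4)(t - 6) / -1
  L_2(t) = (t - 4)(t - 5) / 2
Then g(t) = 60·L_0(t) + 91·L_1(t) + 128·L_2(t).
Expanding and collecting terms gives g(t) = 3t^2 + 4t - 4.
Check: g(4) = 60. ✓

g(t) = 3t^2 + 4t - 4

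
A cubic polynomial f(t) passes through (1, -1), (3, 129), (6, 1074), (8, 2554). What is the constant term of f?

-6

Write f(t) = at^3 + bt^2 + ct + d. Substituting each data point gives a linear system:
  a + b + c + d = -1
  27a + 9b + 3c + d = 129
  216a + 36b + 6c + d = 1074
  512a + 64b + 8c + d = 2554
Solving the system yields a = 5, b = 0, c = 0, d = -6.
So f(t) = 5t³ - 6.
The constant term is -6.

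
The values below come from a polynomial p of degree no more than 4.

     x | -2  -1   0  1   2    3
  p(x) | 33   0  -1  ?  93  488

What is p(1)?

0

On equispaced nodes a degree-4 polynomial has vanishing fifth forward difference, so
  - p(-2) + 5·p(-1) - 10·p(0) + 10·p(1) - 5·p(2) + p(3) = 0.
Substituting the known values and solving for p(1):
  10·p(1) = 0
  p(1) = 0.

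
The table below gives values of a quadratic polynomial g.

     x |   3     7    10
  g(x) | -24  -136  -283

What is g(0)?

-3

Using the Lagrange interpolation formula with nodes 3, 7, 10:
  L_0(x) = (x - 7)(x - 10) / 28
  L_1(x) = (x - 3)(x - 10) / -12
  L_2(x) = (x - 3)(x - 7) / 21
Then g(x) = -24·L_0(x) - 136·L_1(x) - 283·L_2(x).
Expanding and collecting terms gives g(x) = -3x^2 + 2x - 3.
Evaluating at x = 0: g(0) = -3.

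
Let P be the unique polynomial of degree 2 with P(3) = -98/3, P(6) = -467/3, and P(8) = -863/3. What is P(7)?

-650/3

Write P(u) = au^2 + bu + c. Substituting each data point gives a linear system:
  9a + 3b + c = -98/3
  36a + 6b + c = -467/3
  64a + 8b + c = -863/3
Solving the system yields a = -5, b = 4, c = 1/3.
So P(u) = -5u^2 + 4u + 1/3.
Then P(7) = -650/3.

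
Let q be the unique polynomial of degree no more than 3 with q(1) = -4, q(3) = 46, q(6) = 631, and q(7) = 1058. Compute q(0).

Write q(n) = an^3 + bn^2 + cn + d. Substituting each data point gives a linear system:
  a + b + c + d = -4
  27a + 9b + 3c + d = 46
  216a + 36b + 6c + d = 631
  343a + 49b + 7c + d = 1058
Solving the system yields a = 4, b = -6, c = -3, d = 1.
So q(n) = 4n^3 - 6n^2 - 3n + 1.
Then q(0) = 1.

1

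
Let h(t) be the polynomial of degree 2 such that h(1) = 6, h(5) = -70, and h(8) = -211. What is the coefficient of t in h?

5

Write h(t) = at^2 + bt + c. Substituting each data point gives a linear system:
  a + b + c = 6
  25a + 5b + c = -70
  64a + 8b + c = -211
Solving the system yields a = -4, b = 5, c = 5.
So h(t) = -4t^2 + 5t + 5.
The coefficient of t is 5.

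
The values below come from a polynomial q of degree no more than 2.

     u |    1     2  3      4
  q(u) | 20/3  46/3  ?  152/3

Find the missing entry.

The 3 known points determine the degree-2 polynomial uniquely.
Write q(u) = au^2 + bu + c. Substituting each data point gives a linear system:
  a + b + c = 20/3
  4a + 2b + c = 46/3
  16a + 4b + c = 152/3
Solving the system yields a = 3, b = -1/3, c = 4.
So q(u) = 3u^2 - (1/3)u + 4.
Then q(3) = 30.

30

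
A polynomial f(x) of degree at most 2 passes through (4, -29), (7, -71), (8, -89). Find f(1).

-5

Using the Lagrange interpolation formula with nodes 4, 7, 8:
  L_0(x) = (x - 7)(x - 8) / 12
  L_1(x) = (x - 4)(x - 8) / -3
  L_2(x) = (x - 4)(x - 7) / 4
Then f(x) = -29·L_0(x) - 71·L_1(x) - 89·L_2(x).
Expanding and collecting terms gives f(x) = -x^2 - 3x - 1.
Evaluating at x = 1: f(1) = -5.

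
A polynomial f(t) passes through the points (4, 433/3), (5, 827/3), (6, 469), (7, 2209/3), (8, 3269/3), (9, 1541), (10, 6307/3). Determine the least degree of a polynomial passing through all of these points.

Forward differences of the values at t = 4, 5, 6, 7, 8, 9, 10:
  f  : 433/3  827/3  469  2209/3  3269/3  1541  6307/3
  Δ  : 394/3  580/3  802/3  1060/3  1354/3  1684/3
  Δ^2: 62  74  86  98  110
  Δ^3: 12  12  12  12
  Δ^4: 0  0  0
  Δ^5: 0  0
  Δ^6: 0
The third differences are constant (12) and nonzero, while all higher differences vanish, so the minimal degree is 3.

3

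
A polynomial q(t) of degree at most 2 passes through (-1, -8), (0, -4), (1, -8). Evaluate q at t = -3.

Forward differences of the values at t = -1, 0, 1:
  q  : -8  -4  -8
  Δ  : 4  -4
  Δ^2: -8
The second differences are constant, confirming degree 2.
Interpolating (Newton forward form) and evaluating at t = -3 gives q(-3) = -40.

-40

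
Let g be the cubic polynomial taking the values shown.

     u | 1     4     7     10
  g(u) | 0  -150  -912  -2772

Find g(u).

Write g(u) = au^3 + bu^2 + cu + d. Substituting each data point gives a linear system:
  a + b + c + d = 0
  64a + 16b + 4c + d = -150
  343a + 49b + 7c + d = -912
  1000a + 100b + 10c + d = -2772
Solving the system yields a = -3, b = 2, c = 3, d = -2.
So g(u) = -3u^3 + 2u^2 + 3u - 2.
Check: g(4) = -150. ✓

g(u) = -3u^3 + 2u^2 + 3u - 2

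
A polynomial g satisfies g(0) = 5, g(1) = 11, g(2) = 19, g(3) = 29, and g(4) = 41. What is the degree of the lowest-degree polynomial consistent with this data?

2

Forward differences of the values at t = 0, 1, 2, 3, 4:
  g  : 5  11  19  29  41
  Δ  : 6  8  10  12
  Δ^2: 2  2  2
  Δ^3: 0  0
  Δ^4: 0
The second differences are constant (2) and nonzero, while all higher differences vanish, so the minimal degree is 2.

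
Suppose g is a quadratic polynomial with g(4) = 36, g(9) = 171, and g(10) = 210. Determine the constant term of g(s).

0

Write g(s) = as^2 + bs + c. Substituting each data point gives a linear system:
  16a + 4b + c = 36
  81a + 9b + c = 171
  100a + 10b + c = 210
Solving the system yields a = 2, b = 1, c = 0.
So g(s) = 2s² + s.
The constant term is 0.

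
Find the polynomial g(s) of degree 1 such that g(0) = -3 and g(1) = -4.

Using the Lagrange interpolation formula with nodes 0, 1:
  L_0(s) = (s - 1) / -1
  L_1(s) = s / 1
Then g(s) = -3·L_0(s) - 4·L_1(s).
Expanding and collecting terms gives g(s) = -s - 3.
Check: g(1) = -4. ✓

g(s) = -s - 3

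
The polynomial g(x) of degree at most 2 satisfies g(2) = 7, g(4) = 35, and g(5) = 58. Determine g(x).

Using the Lagrange interpolation formula with nodes 2, 4, 5:
  L_0(x) = (x - 4)(x - 5) / 6
  L_1(x) = (x - 2)(x - 5) / -2
  L_2(x) = (x - 2)(x - 4) / 3
Then g(x) = 7·L_0(x) + 35·L_1(x) + 58·L_2(x).
Expanding and collecting terms gives g(x) = 3x^2 - 4x + 3.
Check: g(4) = 35. ✓

g(x) = 3x^2 - 4x + 3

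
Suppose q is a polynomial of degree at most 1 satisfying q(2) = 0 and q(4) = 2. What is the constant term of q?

Write q(x) = ax + b. Substituting each data point gives a linear system:
  2a + b = 0
  4a + b = 2
Solving the system yields a = 1, b = -2.
So q(x) = x - 2.
The constant term is -2.

-2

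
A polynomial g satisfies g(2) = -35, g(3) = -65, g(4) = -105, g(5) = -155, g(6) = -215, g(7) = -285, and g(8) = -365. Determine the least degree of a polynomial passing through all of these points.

Forward differences of the values at u = 2, 3, 4, 5, 6, 7, 8:
  g  : -35  -65  -105  -155  -215  -285  -365
  Δ  : -30  -40  -50  -60  -70  -80
  Δ^2: -10  -10  -10  -10  -10
  Δ^3: 0  0  0  0
  Δ^4: 0  0  0
  Δ^5: 0  0
  Δ^6: 0
The second differences are constant (-10) and nonzero, while all higher differences vanish, so the minimal degree is 2.

2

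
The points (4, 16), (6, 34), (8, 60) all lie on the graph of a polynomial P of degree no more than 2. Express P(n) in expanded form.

P(n) = n^2 - n + 4

Using the Lagrange interpolation formula with nodes 4, 6, 8:
  L_0(n) = (n - 6)(n - 8) / 8
  L_1(n) = (n - 4)(n - 8) / -4
  L_2(n) = (n - 4)(n - 6) / 8
Then P(n) = 16·L_0(n) + 34·L_1(n) + 60·L_2(n).
Expanding and collecting terms gives P(n) = n² - n + 4.
Check: P(8) = 60. ✓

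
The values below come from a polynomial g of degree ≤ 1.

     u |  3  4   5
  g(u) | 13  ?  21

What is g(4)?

17

On equispaced nodes a degree-1 polynomial has vanishing second forward difference, so
  g(3) - 2·g(4) + g(5) = 0.
Substituting the known values and solving for g(4):
  -2·g(4) = -34
  g(4) = 17.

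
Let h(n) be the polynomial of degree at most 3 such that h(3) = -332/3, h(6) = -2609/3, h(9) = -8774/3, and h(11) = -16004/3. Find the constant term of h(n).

1/3

Write h(n) = an^3 + bn^2 + cn + d. Substituting each data point gives a linear system:
  27a + 9b + 3c + d = -332/3
  216a + 36b + 6c + d = -2609/3
  729a + 81b + 9c + d = -8774/3
  1331a + 121b + 11c + d = -16004/3
Solving the system yields a = -4, b = 0, c = -1, d = 1/3.
So h(n) = -4n^3 - n + 1/3.
The constant term is 1/3.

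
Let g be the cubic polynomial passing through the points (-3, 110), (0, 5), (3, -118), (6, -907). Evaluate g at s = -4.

253

Write g(s) = as^3 + bs^2 + cs + d. Substituting each data point gives a linear system:
  -27a + 9b - 3c + d = 110
  d = 5
  27a + 9b + 3c + d = -118
  216a + 36b + 6c + d = -907
Solving the system yields a = -4, b = -1, c = -2, d = 5.
So g(s) = -4s³ - s² - 2s + 5.
Then g(-4) = 253.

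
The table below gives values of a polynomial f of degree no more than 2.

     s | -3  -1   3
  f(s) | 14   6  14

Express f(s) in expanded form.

Write f(s) = as^2 + bs + c. Substituting each data point gives a linear system:
  9a - 3b + c = 14
  a - b + c = 6
  9a + 3b + c = 14
Solving the system yields a = 1, b = 0, c = 5.
So f(s) = s^2 + 5.
Check: f(-3) = 14. ✓

f(s) = s^2 + 5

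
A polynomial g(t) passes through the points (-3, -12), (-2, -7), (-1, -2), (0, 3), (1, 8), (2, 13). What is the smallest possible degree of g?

1

Forward differences of the values at t = -3, -2, -1, 0, 1, 2:
  g  : -12  -7  -2  3  8  13
  Δ  : 5  5  5  5  5
  Δ^2: 0  0  0  0
  Δ^3: 0  0  0
  Δ^4: 0  0
  Δ^5: 0
The first differences are constant (5) and nonzero, while all higher differences vanish, so the minimal degree is 1.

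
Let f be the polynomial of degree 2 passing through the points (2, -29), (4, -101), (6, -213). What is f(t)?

Write f(t) = at^2 + bt + c. Substituting each data point gives a linear system:
  4a + 2b + c = -29
  16a + 4b + c = -101
  36a + 6b + c = -213
Solving the system yields a = -5, b = -6, c = 3.
So f(t) = -5t² - 6t + 3.
Check: f(4) = -101. ✓

f(t) = -5t^2 - 6t + 3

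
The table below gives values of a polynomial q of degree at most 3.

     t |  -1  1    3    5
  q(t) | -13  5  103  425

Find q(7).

Write q(t) = at^3 + bt^2 + ct + d. Substituting each data point gives a linear system:
  -a + b - c + d = -13
  a + b + c + d = 5
  27a + 9b + 3c + d = 103
  125a + 25b + 5c + d = 425
Solving the system yields a = 3, b = 1, c = 6, d = -5.
So q(t) = 3t^3 + t^2 + 6t - 5.
Then q(7) = 1115.

1115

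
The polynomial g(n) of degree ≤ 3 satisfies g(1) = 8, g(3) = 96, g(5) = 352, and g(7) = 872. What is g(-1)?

-8

Using the Lagrange interpolation formula with nodes 1, 3, 5, 7:
  L_0(n) = (n - 3)(n - 5)(n - 7) / -48
  L_1(n) = (n - 1)(n - 5)(n - 7) / 16
  L_2(n) = (n - 1)(n - 3)(n - 7) / -16
  L_3(n) = (n - 1)(n - 3)(n - 5) / 48
Then g(n) = 8·L_0(n) + 96·L_1(n) + 352·L_2(n) + 872·L_3(n).
Expanding and collecting terms gives g(n) = 2n^3 + 3n^2 + 6n - 3.
Evaluating at n = -1: g(-1) = -8.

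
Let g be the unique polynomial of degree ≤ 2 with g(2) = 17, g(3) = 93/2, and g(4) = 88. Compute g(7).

Forward differences of the values at t = 2, 3, 4:
  g  : 17  93/2  88
  Δ  : 59/2  83/2
  Δ^2: 12
The second differences are constant, confirming degree 2.
Interpolating (Newton forward form) and evaluating at t = 7 gives g(7) = 569/2.

569/2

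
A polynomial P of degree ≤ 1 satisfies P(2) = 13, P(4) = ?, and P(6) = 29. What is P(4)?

The 2 known points determine the degree-1 polynomial uniquely.
Write P(t) = at + b. Substituting each data point gives a linear system:
  2a + b = 13
  6a + b = 29
Solving the system yields a = 4, b = 5.
So P(t) = 4t + 5.
Then P(4) = 21.

21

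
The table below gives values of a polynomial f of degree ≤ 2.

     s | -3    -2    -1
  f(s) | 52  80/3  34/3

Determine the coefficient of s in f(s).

-1/3

Write f(s) = as^2 + bs + c. Substituting each data point gives a linear system:
  9a - 3b + c = 52
  4a - 2b + c = 80/3
  a - b + c = 34/3
Solving the system yields a = 5, b = -1/3, c = 6.
So f(s) = 5s^2 - (1/3)s + 6.
The coefficient of s is -1/3.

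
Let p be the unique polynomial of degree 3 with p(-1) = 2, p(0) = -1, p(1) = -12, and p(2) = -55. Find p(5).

Using the Lagrange interpolation formula with nodes -1, 0, 1, 2:
  L_0(u) = u(u - 1)(u - 2) / -6
  L_1(u) = (u + 1)(u - 1)(u - 2) / 2
  L_2(u) = (u + 1)u(u - 2) / -2
  L_3(u) = (u + 1)u(u - 1) / 6
Then p(u) = 2·L_0(u) - 1·L_1(u) - 12·L_2(u) - 55·L_3(u).
Expanding and collecting terms gives p(u) = -4u³ - 4u² - 3u - 1.
Evaluating at u = 5: p(5) = -616.

-616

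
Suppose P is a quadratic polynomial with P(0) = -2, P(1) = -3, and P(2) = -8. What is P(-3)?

-23

Forward differences of the values at n = 0, 1, 2:
  P  : -2  -3  -8
  Δ  : -1  -5
  Δ^2: -4
The second differences are constant, confirming degree 2.
Interpolating (Newton forward form) and evaluating at n = -3 gives P(-3) = -23.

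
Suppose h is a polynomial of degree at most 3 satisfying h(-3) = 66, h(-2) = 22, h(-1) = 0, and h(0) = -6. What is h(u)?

h(u) = -u^3 + 5u^2 - 6

Using the Lagrange interpolation formula with nodes -3, -2, -1, 0:
  L_0(u) = (u + 2)(u + 1)u / -6
  L_1(u) = (u + 3)(u + 1)u / 2
  L_2(u) = (u + 3)(u + 2)u / -2
  L_3(u) = (u + 3)(u + 2)(u + 1) / 6
Then h(u) = 66·L_0(u) + 22·L_1(u) + 0·L_2(u) - 6·L_3(u).
Expanding and collecting terms gives h(u) = -u^3 + 5u^2 - 6.
Check: h(0) = -6. ✓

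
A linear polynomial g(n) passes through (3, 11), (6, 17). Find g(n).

Write g(n) = an + b. Substituting each data point gives a linear system:
  3a + b = 11
  6a + b = 17
Solving the system yields a = 2, b = 5.
So g(n) = 2n + 5.
Check: g(6) = 17. ✓

g(n) = 2n + 5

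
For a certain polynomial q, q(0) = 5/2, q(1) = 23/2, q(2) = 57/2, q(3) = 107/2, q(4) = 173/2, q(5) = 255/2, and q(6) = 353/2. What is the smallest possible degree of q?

2

Forward differences of the values at u = 0, 1, 2, 3, 4, 5, 6:
  q  : 5/2  23/2  57/2  107/2  173/2  255/2  353/2
  Δ  : 9  17  25  33  41  49
  Δ^2: 8  8  8  8  8
  Δ^3: 0  0  0  0
  Δ^4: 0  0  0
  Δ^5: 0  0
  Δ^6: 0
The second differences are constant (8) and nonzero, while all higher differences vanish, so the minimal degree is 2.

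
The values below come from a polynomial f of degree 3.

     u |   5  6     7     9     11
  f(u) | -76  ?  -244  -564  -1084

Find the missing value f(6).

-144

The 4 known points determine the degree-3 polynomial uniquely.
Write f(u) = au^3 + bu^2 + cu + d. Substituting each data point gives a linear system:
  125a + 25b + 5c + d = -76
  343a + 49b + 7c + d = -244
  729a + 81b + 9c + d = -564
  1331a + 121b + 11c + d = -1084
Solving the system yields a = -1, b = 2, c = 1, d = -6.
So f(u) = -u^3 + 2u^2 + u - 6.
Then f(6) = -144.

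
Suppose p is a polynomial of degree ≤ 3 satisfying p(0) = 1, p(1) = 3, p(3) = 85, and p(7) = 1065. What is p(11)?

Write p(t) = at^3 + bt^2 + ct + d. Substituting each data point gives a linear system:
  d = 1
  a + b + c + d = 3
  27a + 9b + 3c + d = 85
  343a + 49b + 7c + d = 1065
Solving the system yields a = 3, b = 1, c = -2, d = 1.
So p(t) = 3t^3 + t^2 - 2t + 1.
Then p(11) = 4093.

4093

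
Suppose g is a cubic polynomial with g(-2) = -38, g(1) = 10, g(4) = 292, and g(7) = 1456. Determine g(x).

g(x) = 4x^3 + x^2 + 5x

Write g(x) = ax^3 + bx^2 + cx + d. Substituting each data point gives a linear system:
  -8a + 4b - 2c + d = -38
  a + b + c + d = 10
  64a + 16b + 4c + d = 292
  343a + 49b + 7c + d = 1456
Solving the system yields a = 4, b = 1, c = 5, d = 0.
So g(x) = 4x^3 + x^2 + 5x.
Check: g(4) = 292. ✓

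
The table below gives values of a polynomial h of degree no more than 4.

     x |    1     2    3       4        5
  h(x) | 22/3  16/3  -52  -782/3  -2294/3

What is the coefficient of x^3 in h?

4

Write h(x) = ax^4 + bx^3 + cx^2 + dx + e. Substituting each data point gives a linear system:
  a + b + c + d + e = 22/3
  16a + 8b + 4c + 2d + e = 16/3
  81a + 27b + 9c + 3d + e = -52
  256a + 64b + 16c + 4d + e = -782/3
  625a + 125b + 25c + 5d + e = -2294/3
Solving the system yields a = -2, b = 4, c = -5/3, d = 5, e = 2.
So h(x) = -2x^4 + 4x^3 - (5/3)x^2 + 5x + 2.
The coefficient of x^3 is 4.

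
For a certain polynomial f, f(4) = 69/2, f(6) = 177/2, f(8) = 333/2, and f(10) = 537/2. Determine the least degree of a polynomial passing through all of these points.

Forward differences of the values at x = 4, 6, 8, 10:
  f  : 69/2  177/2  333/2  537/2
  Δ  : 54  78  102
  Δ^2: 24  24
  Δ^3: 0
The second differences are constant (24) and nonzero, while all higher differences vanish, so the minimal degree is 2.

2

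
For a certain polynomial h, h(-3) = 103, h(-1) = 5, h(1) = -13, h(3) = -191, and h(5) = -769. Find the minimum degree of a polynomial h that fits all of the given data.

Forward differences of the values at s = -3, -1, 1, 3, 5:
  h  : 103  5  -13  -191  -769
  Δ  : -98  -18  -178  -578
  Δ^2: 80  -160  -400
  Δ^3: -240  -240
  Δ^4: 0
The third differences are constant (-240) and nonzero, while all higher differences vanish, so the minimal degree is 3.

3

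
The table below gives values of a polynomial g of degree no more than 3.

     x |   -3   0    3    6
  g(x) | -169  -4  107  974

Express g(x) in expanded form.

Write g(x) = ax^3 + bx^2 + cx + d. Substituting each data point gives a linear system:
  -27a + 9b - 3c + d = -169
  d = -4
  27a + 9b + 3c + d = 107
  216a + 36b + 6c + d = 974
Solving the system yields a = 5, b = -3, c = 1, d = -4.
So g(x) = 5x^3 - 3x^2 + x - 4.
Check: g(6) = 974. ✓

g(x) = 5x^3 - 3x^2 + x - 4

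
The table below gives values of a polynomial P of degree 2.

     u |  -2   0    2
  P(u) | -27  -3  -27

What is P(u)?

Using the Lagrange interpolation formula with nodes -2, 0, 2:
  L_0(u) = u(u - 2) / 8
  L_1(u) = (u + 2)(u - 2) / -4
  L_2(u) = (u + 2)u / 8
Then P(u) = -27·L_0(u) - 3·L_1(u) - 27·L_2(u).
Expanding and collecting terms gives P(u) = -6u^2 - 3.
Check: P(2) = -27. ✓

P(u) = -6u^2 - 3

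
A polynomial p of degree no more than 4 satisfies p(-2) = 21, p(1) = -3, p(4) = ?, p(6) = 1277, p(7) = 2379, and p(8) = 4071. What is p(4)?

243

The 5 known points determine the degree-4 polynomial uniquely.
Write p(x) = ax^4 + bx^3 + cx^2 + dx + e. Substituting each data point gives a linear system:
  16a - 8b + 4c - 2d + e = 21
  a + b + c + d + e = -3
  1296a + 216b + 36c + 6d + e = 1277
  2401a + 343b + 49c + 7d + e = 2379
  4096a + 512b + 64c + 8d + e = 4071
Solving the system yields a = 1, b = 0, c = 0, d = -3, e = -1.
So p(x) = x^4 - 3x - 1.
Then p(4) = 243.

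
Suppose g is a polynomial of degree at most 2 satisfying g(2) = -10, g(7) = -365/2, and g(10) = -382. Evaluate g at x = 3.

Using the Lagrange interpolation formula with nodes 2, 7, 10:
  L_0(x) = (x - 7)(x - 10) / 40
  L_1(x) = (x - 2)(x - 10) / -15
  L_2(x) = (x - 2)(x - 7) / 24
Then g(x) = -10·L_0(x) - 365/2·L_1(x) - 382·L_2(x).
Expanding and collecting terms gives g(x) = -4x^2 + (3/2)x + 3.
Evaluating at x = 3: g(3) = -57/2.

-57/2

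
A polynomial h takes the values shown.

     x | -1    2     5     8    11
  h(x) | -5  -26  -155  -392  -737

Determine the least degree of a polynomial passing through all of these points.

2

Forward differences of the values at x = -1, 2, 5, 8, 11:
  h  : -5  -26  -155  -392  -737
  Δ  : -21  -129  -237  -345
  Δ^2: -108  -108  -108
  Δ^3: 0  0
  Δ^4: 0
The second differences are constant (-108) and nonzero, while all higher differences vanish, so the minimal degree is 2.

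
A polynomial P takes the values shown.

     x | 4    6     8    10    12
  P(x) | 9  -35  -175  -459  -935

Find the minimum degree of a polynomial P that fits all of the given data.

Forward differences of the values at x = 4, 6, 8, 10, 12:
  P  : 9  -35  -175  -459  -935
  Δ  : -44  -140  -284  -476
  Δ^2: -96  -144  -192
  Δ^3: -48  -48
  Δ^4: 0
The third differences are constant (-48) and nonzero, while all higher differences vanish, so the minimal degree is 3.

3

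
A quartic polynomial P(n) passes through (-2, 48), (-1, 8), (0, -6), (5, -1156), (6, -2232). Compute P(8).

Write P(n) = an^4 + bn^3 + cn^2 + dn + e. Substituting each data point gives a linear system:
  16a - 8b + 4c - 2d + e = 48
  a - b + c - d + e = 8
  e = -6
  625a + 125b + 25c + 5d + e = -1156
  1296a + 216b + 36c + 6d + e = -2232
Solving the system yields a = -1, b = -5, c = 5, d = -5, e = -6.
So P(n) = -n^4 - 5n^3 + 5n^2 - 5n - 6.
Then P(8) = -6382.

-6382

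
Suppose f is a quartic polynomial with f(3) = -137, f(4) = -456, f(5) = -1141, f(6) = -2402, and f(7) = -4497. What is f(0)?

4

Forward differences of the values at x = 3, 4, 5, 6, 7:
  f  : -137  -456  -1141  -2402  -4497
  Δ  : -319  -685  -1261  -2095
  Δ^2: -366  -576  -834
  Δ^3: -210  -258
  Δ^4: -48
The fourth differences are constant, confirming degree 4.
Interpolating (Newton forward form) and evaluating at x = 0 gives f(0) = 4.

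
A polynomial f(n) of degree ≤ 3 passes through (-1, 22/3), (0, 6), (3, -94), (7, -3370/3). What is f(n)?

Using the Lagrange interpolation formula with nodes -1, 0, 3, 7:
  L_0(n) = n(n - 3)(n - 7) / -32
  L_1(n) = (n + 1)(n - 3)(n - 7) / 21
  L_2(n) = (n + 1)n(n - 7) / -48
  L_3(n) = (n + 1)n(n - 3) / 224
Then f(n) = 22/3·L_0(n) + 6·L_1(n) - 94·L_2(n) - 3370/3·L_3(n).
Expanding and collecting terms gives f(n) = -3n³ - 2n² - (1/3)n + 6.
Check: f(7) = -3370/3. ✓

f(n) = -3n^3 - 2n^2 - (1/3)n + 6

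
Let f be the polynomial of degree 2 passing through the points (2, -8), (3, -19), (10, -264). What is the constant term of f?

-4

Write f(t) = at^2 + bt + c. Substituting each data point gives a linear system:
  4a + 2b + c = -8
  9a + 3b + c = -19
  100a + 10b + c = -264
Solving the system yields a = -3, b = 4, c = -4.
So f(t) = -3t² + 4t - 4.
The constant term is -4.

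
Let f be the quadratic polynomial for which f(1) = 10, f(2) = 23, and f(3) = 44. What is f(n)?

f(n) = 4n^2 + n + 5

Using the Lagrange interpolation formula with nodes 1, 2, 3:
  L_0(n) = (n - 2)(n - 3) / 2
  L_1(n) = (n - 1)(n - 3) / -1
  L_2(n) = (n - 1)(n - 2) / 2
Then f(n) = 10·L_0(n) + 23·L_1(n) + 44·L_2(n).
Expanding and collecting terms gives f(n) = 4n² + n + 5.
Check: f(1) = 10. ✓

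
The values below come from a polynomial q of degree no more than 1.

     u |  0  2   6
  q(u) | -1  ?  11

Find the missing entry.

3

The 2 known points determine the degree-1 polynomial uniquely.
Write q(u) = au + b. Substituting each data point gives a linear system:
  b = -1
  6a + b = 11
Solving the system yields a = 2, b = -1.
So q(u) = 2u - 1.
Then q(2) = 3.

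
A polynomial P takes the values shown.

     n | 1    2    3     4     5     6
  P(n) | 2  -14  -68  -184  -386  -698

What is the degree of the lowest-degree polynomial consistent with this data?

3

Forward differences of the values at n = 1, 2, 3, 4, 5, 6:
  P  : 2  -14  -68  -184  -386  -698
  Δ  : -16  -54  -116  -202  -312
  Δ^2: -38  -62  -86  -110
  Δ^3: -24  -24  -24
  Δ^4: 0  0
  Δ^5: 0
The third differences are constant (-24) and nonzero, while all higher differences vanish, so the minimal degree is 3.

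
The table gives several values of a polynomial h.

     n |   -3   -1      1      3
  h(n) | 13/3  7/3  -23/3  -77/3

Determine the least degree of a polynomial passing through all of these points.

Forward differences of the values at n = -3, -1, 1, 3:
  h  : 13/3  7/3  -23/3  -77/3
  Δ  : -2  -10  -18
  Δ^2: -8  -8
  Δ^3: 0
The second differences are constant (-8) and nonzero, while all higher differences vanish, so the minimal degree is 2.

2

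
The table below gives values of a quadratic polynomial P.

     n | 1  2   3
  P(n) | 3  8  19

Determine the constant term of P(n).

4

Write P(n) = an^2 + bn + c. Substituting each data point gives a linear system:
  a + b + c = 3
  4a + 2b + c = 8
  9a + 3b + c = 19
Solving the system yields a = 3, b = -4, c = 4.
So P(n) = 3n² - 4n + 4.
The constant term is 4.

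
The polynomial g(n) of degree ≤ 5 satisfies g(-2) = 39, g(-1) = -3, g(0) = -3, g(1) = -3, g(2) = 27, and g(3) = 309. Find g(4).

Write g(n) = an^5 + bn^4 + cn^3 + dn^2 + en + k. Substituting each data point gives a linear system:
  -32a + 16b - 8c + 4d - 2e + k = 39
  -a + b - c + d - e + k = -3
  k = -3
  a + b + c + d + e + k = -3
  32a + 16b + 8c + 4d + 2e + k = 27
  243a + 81b + 27c + 9d + 3e + k = 309
Solving the system yields a = 1, b = 3, c = -6, d = -3, e = 5, k = -3.
So g(n) = n^5 + 3n^4 - 6n^3 - 3n^2 + 5n - 3.
Then g(4) = 1377.

1377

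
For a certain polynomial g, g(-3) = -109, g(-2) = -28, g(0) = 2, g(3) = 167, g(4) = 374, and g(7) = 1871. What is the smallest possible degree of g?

3

Divided differences on the nodes -3, -2, 0, 3, 4, 7:
  order 0: -109  -28  2  167  374  1871
  order 1: 81  15  55  207  499
  order 2: -22  8  38  73
  order 3: 5  5  5
  order 4: 0  0
  order 5: 0
The order-3 divided differences are all 5 (nonzero) and every higher order vanishes, so the data lies on a polynomial of degree exactly 3.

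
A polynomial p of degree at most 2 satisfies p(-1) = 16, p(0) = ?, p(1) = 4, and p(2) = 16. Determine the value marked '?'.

On equispaced nodes a degree-2 polynomial has vanishing third forward difference, so
  - p(-1) + 3·p(0) - 3·p(1) + p(2) = 0.
Substituting the known values and solving for p(0):
  3·p(0) = 12
  p(0) = 4.

4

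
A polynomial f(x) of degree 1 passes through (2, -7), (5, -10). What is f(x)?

f(x) = -x - 5

Using the Lagrange interpolation formula with nodes 2, 5:
  L_0(x) = (x - 5) / -3
  L_1(x) = (x - 2) / 3
Then f(x) = -7·L_0(x) - 10·L_1(x).
Expanding and collecting terms gives f(x) = -x - 5.
Check: f(2) = -7. ✓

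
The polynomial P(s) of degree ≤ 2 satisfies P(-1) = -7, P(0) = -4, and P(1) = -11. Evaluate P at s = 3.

-55

Using the Lagrange interpolation formula with nodes -1, 0, 1:
  L_0(s) = s(s - 1) / 2
  L_1(s) = (s + 1)(s - 1) / -1
  L_2(s) = (s + 1)s / 2
Then P(s) = -7·L_0(s) - 4·L_1(s) - 11·L_2(s).
Expanding and collecting terms gives P(s) = -5s^2 - 2s - 4.
Evaluating at s = 3: P(3) = -55.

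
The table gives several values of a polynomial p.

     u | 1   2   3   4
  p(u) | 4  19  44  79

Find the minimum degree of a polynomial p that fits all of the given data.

Forward differences of the values at u = 1, 2, 3, 4:
  p  : 4  19  44  79
  Δ  : 15  25  35
  Δ^2: 10  10
  Δ^3: 0
The second differences are constant (10) and nonzero, while all higher differences vanish, so the minimal degree is 2.

2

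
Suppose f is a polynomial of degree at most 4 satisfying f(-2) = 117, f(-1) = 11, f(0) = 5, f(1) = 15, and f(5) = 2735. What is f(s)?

Write f(s) = as^4 + bs^3 + cs^2 + ds + e. Substituting each data point gives a linear system:
  16a - 8b + 4c - 2d + e = 117
  a - b + c - d + e = 11
  e = 5
  a + b + c + d + e = 15
  625a + 125b + 25c + 5d + e = 2735
Solving the system yields a = 5, b = -4, c = 3, d = 6, e = 5.
So f(s) = 5s^4 - 4s^3 + 3s^2 + 6s + 5.
Check: f(0) = 5. ✓

f(s) = 5s^4 - 4s^3 + 3s^2 + 6s + 5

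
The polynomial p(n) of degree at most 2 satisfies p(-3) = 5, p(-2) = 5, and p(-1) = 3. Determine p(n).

p(n) = -n^2 - 5n - 1

Using the Lagrange interpolation formula with nodes -3, -2, -1:
  L_0(n) = (n + 2)(n + 1) / 2
  L_1(n) = (n + 3)(n + 1) / -1
  L_2(n) = (n + 3)(n + 2) / 2
Then p(n) = 5·L_0(n) + 5·L_1(n) + 3·L_2(n).
Expanding and collecting terms gives p(n) = -n^2 - 5n - 1.
Check: p(-2) = 5. ✓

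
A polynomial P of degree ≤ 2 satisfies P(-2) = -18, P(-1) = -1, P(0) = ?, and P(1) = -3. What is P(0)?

The 3 known points determine the degree-2 polynomial uniquely.
Write P(t) = at^2 + bt + c. Substituting each data point gives a linear system:
  4a - 2b + c = -18
  a - b + c = -1
  a + b + c = -3
Solving the system yields a = -6, b = -1, c = 4.
So P(t) = -6t^2 - t + 4.
Then P(0) = 4.

4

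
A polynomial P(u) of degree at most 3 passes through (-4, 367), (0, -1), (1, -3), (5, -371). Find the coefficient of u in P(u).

-4

Write P(u) = au^3 + bu^2 + cu + d. Substituting each data point gives a linear system:
  -64a + 16b - 4c + d = 367
  d = -1
  a + b + c + d = -3
  125a + 25b + 5c + d = -371
Solving the system yields a = -4, b = 6, c = -4, d = -1.
So P(u) = -4u³ + 6u² - 4u - 1.
The coefficient of u is -4.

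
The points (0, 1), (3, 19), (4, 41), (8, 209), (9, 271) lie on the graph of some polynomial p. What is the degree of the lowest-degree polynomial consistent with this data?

2

Divided differences on the nodes 0, 3, 4, 8, 9:
  order 0: 1  19  41  209  271
  order 1: 6  22  42  62
  order 2: 4  4  4
  order 3: 0  0
  order 4: 0
The order-2 divided differences are all 4 (nonzero) and every higher order vanishes, so the data lies on a polynomial of degree exactly 2.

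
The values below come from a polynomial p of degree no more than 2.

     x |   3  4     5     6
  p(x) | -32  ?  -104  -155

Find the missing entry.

-63

The 3 known points determine the degree-2 polynomial uniquely.
Write p(x) = ax^2 + bx + c. Substituting each data point gives a linear system:
  9a + 3b + c = -32
  25a + 5b + c = -104
  36a + 6b + c = -155
Solving the system yields a = -5, b = 4, c = 1.
So p(x) = -5x² + 4x + 1.
Then p(4) = -63.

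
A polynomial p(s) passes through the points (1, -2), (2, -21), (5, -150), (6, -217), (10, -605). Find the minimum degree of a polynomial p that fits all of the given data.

2

Divided differences on the nodes 1, 2, 5, 6, 10:
  order 0: -2  -21  -150  -217  -605
  order 1: -19  -43  -67  -97
  order 2: -6  -6  -6
  order 3: 0  0
  order 4: 0
The order-2 divided differences are all -6 (nonzero) and every higher order vanishes, so the data lies on a polynomial of degree exactly 2.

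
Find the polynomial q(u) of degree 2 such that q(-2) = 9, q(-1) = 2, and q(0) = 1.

q(u) = 3u^2 + 2u + 1

Using the Lagrange interpolation formula with nodes -2, -1, 0:
  L_0(u) = (u + 1)u / 2
  L_1(u) = (u + 2)u / -1
  L_2(u) = (u + 2)(u + 1) / 2
Then q(u) = 9·L_0(u) + 2·L_1(u) + 1·L_2(u).
Expanding and collecting terms gives q(u) = 3u² + 2u + 1.
Check: q(-1) = 2. ✓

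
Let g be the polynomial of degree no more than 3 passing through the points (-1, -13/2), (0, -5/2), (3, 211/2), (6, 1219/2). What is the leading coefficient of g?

2

Write g(u) = au^3 + bu^2 + cu + d. Substituting each data point gives a linear system:
  -a + b - c + d = -13/2
  d = -5/2
  27a + 9b + 3c + d = 211/2
  216a + 36b + 6c + d = 1219/2
Solving the system yields a = 2, b = 4, c = 6, d = -5/2.
So g(u) = 2u³ + 4u² + 6u - 5/2.
The leading coefficient is 2.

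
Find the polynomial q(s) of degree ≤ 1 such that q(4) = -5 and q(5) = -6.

q(s) = -s - 1

Using the Lagrange interpolation formula with nodes 4, 5:
  L_0(s) = (s - 5) / -1
  L_1(s) = (s - 4) / 1
Then q(s) = -5·L_0(s) - 6·L_1(s).
Expanding and collecting terms gives q(s) = -s - 1.
Check: q(5) = -6. ✓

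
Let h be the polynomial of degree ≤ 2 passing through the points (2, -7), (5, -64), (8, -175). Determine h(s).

h(s) = -3s^2 + 2s + 1

Write h(s) = as^2 + bs + c. Substituting each data point gives a linear system:
  4a + 2b + c = -7
  25a + 5b + c = -64
  64a + 8b + c = -175
Solving the system yields a = -3, b = 2, c = 1.
So h(s) = -3s^2 + 2s + 1.
Check: h(5) = -64. ✓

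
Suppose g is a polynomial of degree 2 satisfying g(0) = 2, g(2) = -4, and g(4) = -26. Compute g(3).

Using the Lagrange interpolation formula with nodes 0, 2, 4:
  L_0(n) = (n - 2)(n - 4) / 8
  L_1(n) = n(n - 4) / -4
  L_2(n) = n(n - 2) / 8
Then g(n) = 2·L_0(n) - 4·L_1(n) - 26·L_2(n).
Expanding and collecting terms gives g(n) = -2n^2 + n + 2.
Evaluating at n = 3: g(3) = -13.

-13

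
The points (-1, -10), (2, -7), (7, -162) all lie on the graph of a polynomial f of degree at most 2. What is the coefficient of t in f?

Write f(t) = at^2 + bt + c. Substituting each data point gives a linear system:
  a - b + c = -10
  4a + 2b + c = -7
  49a + 7b + c = -162
Solving the system yields a = -4, b = 5, c = -1.
So f(t) = -4t² + 5t - 1.
The coefficient of t is 5.

5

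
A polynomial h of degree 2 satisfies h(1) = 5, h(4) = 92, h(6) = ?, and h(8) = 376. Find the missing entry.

The 3 known points determine the degree-2 polynomial uniquely.
Write h(t) = at^2 + bt + c. Substituting each data point gives a linear system:
  a + b + c = 5
  16a + 4b + c = 92
  64a + 8b + c = 376
Solving the system yields a = 6, b = -1, c = 0.
So h(t) = 6t^2 - t.
Then h(6) = 210.

210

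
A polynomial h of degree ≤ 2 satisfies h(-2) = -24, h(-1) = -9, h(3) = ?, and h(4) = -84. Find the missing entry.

The 3 known points determine the degree-2 polynomial uniquely.
Write h(u) = au^2 + bu + c. Substituting each data point gives a linear system:
  4a - 2b + c = -24
  a - b + c = -9
  16a + 4b + c = -84
Solving the system yields a = -5, b = 0, c = -4.
So h(u) = -5u² - 4.
Then h(3) = -49.

-49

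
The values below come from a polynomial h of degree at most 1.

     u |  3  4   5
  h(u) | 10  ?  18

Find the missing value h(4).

14

The 2 known points determine the degree-1 polynomial uniquely.
Write h(u) = au + b. Substituting each data point gives a linear system:
  3a + b = 10
  5a + b = 18
Solving the system yields a = 4, b = -2.
So h(u) = 4u - 2.
Then h(4) = 14.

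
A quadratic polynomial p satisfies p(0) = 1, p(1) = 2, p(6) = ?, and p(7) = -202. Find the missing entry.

The 3 known points determine the degree-2 polynomial uniquely.
Write p(u) = au^2 + bu + c. Substituting each data point gives a linear system:
  c = 1
  a + b + c = 2
  49a + 7b + c = -202
Solving the system yields a = -5, b = 6, c = 1.
So p(u) = -5u^2 + 6u + 1.
Then p(6) = -143.

-143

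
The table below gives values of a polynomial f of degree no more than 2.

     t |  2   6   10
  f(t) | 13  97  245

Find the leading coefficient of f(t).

2

Write f(t) = at^2 + bt + c. Substituting each data point gives a linear system:
  4a + 2b + c = 13
  36a + 6b + c = 97
  100a + 10b + c = 245
Solving the system yields a = 2, b = 5, c = -5.
So f(t) = 2t^2 + 5t - 5.
The leading coefficient is 2.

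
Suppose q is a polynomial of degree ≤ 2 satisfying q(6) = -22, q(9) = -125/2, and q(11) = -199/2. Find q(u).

q(u) = -u^2 + (3/2)u + 5

Write q(u) = au^2 + bu + c. Substituting each data point gives a linear system:
  36a + 6b + c = -22
  81a + 9b + c = -125/2
  121a + 11b + c = -199/2
Solving the system yields a = -1, b = 3/2, c = 5.
So q(u) = -u² + (3/2)u + 5.
Check: q(9) = -125/2. ✓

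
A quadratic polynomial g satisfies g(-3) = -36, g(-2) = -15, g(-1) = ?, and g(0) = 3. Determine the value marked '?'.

-2

The 3 known points determine the degree-2 polynomial uniquely.
Write g(x) = ax^2 + bx + c. Substituting each data point gives a linear system:
  9a - 3b + c = -36
  4a - 2b + c = -15
  c = 3
Solving the system yields a = -4, b = 1, c = 3.
So g(x) = -4x² + x + 3.
Then g(-1) = -2.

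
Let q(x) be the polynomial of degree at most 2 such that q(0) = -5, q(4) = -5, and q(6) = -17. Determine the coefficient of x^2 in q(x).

-1

Write q(x) = ax^2 + bx + c. Substituting each data point gives a linear system:
  c = -5
  16a + 4b + c = -5
  36a + 6b + c = -17
Solving the system yields a = -1, b = 4, c = -5.
So q(x) = -x² + 4x - 5.
The leading coefficient is -1.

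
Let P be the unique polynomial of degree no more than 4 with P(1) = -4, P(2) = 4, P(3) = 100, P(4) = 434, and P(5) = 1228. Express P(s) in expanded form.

P(s) = 3s^4 - 5s^3 - s^2 + s - 2

Write P(s) = as^4 + bs^3 + cs^2 + ds + e. Substituting each data point gives a linear system:
  a + b + c + d + e = -4
  16a + 8b + 4c + 2d + e = 4
  81a + 27b + 9c + 3d + e = 100
  256a + 64b + 16c + 4d + e = 434
  625a + 125b + 25c + 5d + e = 1228
Solving the system yields a = 3, b = -5, c = -1, d = 1, e = -2.
So P(s) = 3s^4 - 5s^3 - s^2 + s - 2.
Check: P(2) = 4. ✓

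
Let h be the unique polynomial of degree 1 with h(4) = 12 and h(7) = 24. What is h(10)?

Write h(t) = at + b. Substituting each data point gives a linear system:
  4a + b = 12
  7a + b = 24
Solving the system yields a = 4, b = -4.
So h(t) = 4t - 4.
Then h(10) = 36.

36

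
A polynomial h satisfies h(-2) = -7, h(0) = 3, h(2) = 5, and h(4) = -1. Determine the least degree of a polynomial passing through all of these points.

2

Forward differences of the values at s = -2, 0, 2, 4:
  h  : -7  3  5  -1
  Δ  : 10  2  -6
  Δ^2: -8  -8
  Δ^3: 0
The second differences are constant (-8) and nonzero, while all higher differences vanish, so the minimal degree is 2.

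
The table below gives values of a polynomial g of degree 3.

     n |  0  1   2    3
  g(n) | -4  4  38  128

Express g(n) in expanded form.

Using the Lagrange interpolation formula with nodes 0, 1, 2, 3:
  L_0(n) = (n - 1)(n - 2)(n - 3) / -6
  L_1(n) = n(n - 2)(n - 3) / 2
  L_2(n) = n(n - 1)(n - 3) / -2
  L_3(n) = n(n - 1)(n - 2) / 6
Then g(n) = -4·L_0(n) + 4·L_1(n) + 38·L_2(n) + 128·L_3(n).
Expanding and collecting terms gives g(n) = 5n^3 - 2n^2 + 5n - 4.
Check: g(0) = -4. ✓

g(n) = 5n^3 - 2n^2 + 5n - 4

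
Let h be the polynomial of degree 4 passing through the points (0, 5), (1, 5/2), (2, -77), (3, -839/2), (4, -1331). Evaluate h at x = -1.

-7/2

Using the Lagrange interpolation formula with nodes 0, 1, 2, 3, 4:
  L_0(x) = (x - 1)(x - 2)(x - 3)(x - 4) / 24
  L_1(x) = x(x - 2)(x - 3)(x - 4) / -6
  L_2(x) = x(x - 1)(x - 3)(x - 4) / 4
  L_3(x) = x(x - 1)(x - 2)(x - 4) / -6
  L_4(x) = x(x - 1)(x - 2)(x - 3) / 24
Then h(x) = 5·L_0(x) + 5/2·L_1(x) - 77·L_2(x) - 839/2·L_3(x) - 1331·L_4(x).
Expanding and collecting terms gives h(x) = -5x^4 - x^3 - (1/2)x^2 + 4x + 5.
Evaluating at x = -1: h(-1) = -7/2.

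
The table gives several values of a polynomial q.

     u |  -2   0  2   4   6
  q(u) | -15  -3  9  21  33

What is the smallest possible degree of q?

1

Forward differences of the values at u = -2, 0, 2, 4, 6:
  q  : -15  -3  9  21  33
  Δ  : 12  12  12  12
  Δ^2: 0  0  0
  Δ^3: 0  0
  Δ^4: 0
The first differences are constant (12) and nonzero, while all higher differences vanish, so the minimal degree is 1.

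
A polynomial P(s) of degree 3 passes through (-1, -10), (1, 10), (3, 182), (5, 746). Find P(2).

Forward differences of the values at s = -1, 1, 3, 5:
  P  : -10  10  182  746
  Δ  : 20  172  564
  Δ^2: 152  392
  Δ^3: 240
The third differences are constant, confirming degree 3.
Interpolating (Newton forward form) and evaluating at s = 2 gives P(2) = 62.

62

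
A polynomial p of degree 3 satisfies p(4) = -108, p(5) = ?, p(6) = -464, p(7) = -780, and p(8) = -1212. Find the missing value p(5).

The 4 known points determine the degree-3 polynomial uniquely.
Write p(x) = ax^3 + bx^2 + cx + d. Substituting each data point gives a linear system:
  64a + 16b + 4c + d = -108
  216a + 36b + 6c + d = -464
  343a + 49b + 7c + d = -780
  512a + 64b + 8c + d = -1212
Solving the system yields a = -3, b = 5, c = 0, d = 4.
So p(x) = -3x^3 + 5x^2 + 4.
Then p(5) = -246.

-246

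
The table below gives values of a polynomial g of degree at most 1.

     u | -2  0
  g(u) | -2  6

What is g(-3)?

-6

Using the Lagrange interpolation formula with nodes -2, 0:
  L_0(u) = u / -2
  L_1(u) = (u + 2) / 2
Then g(u) = -2·L_0(u) + 6·L_1(u).
Expanding and collecting terms gives g(u) = 4u + 6.
Evaluating at u = -3: g(-3) = -6.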